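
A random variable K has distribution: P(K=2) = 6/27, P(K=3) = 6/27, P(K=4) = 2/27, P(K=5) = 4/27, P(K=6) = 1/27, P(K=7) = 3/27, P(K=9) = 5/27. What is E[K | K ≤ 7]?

P(K ≤ 7) = 22/27.
Σ over the event: 2·2/9 + 3·2/9 + 4·2/27 + 5·4/27 + 6·1/27 + 7·1/9 = 85/27.
E[K | K ≤ 7] = (85/27) / (22/27) = 85/22.

85/22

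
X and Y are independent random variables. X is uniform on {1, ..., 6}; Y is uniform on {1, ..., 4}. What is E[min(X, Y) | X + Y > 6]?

29/10

Outcomes with X + Y > 6: (3,4), (4,3), (4,4), (5,2), (5,3), (5,4), (6,1), (6,2), (6,3), (6,4), each with probability 1/24.
E[min(X, Y) | X + Y > 6] = (3 + 3 + 4 + 2 + 3 + 4 + 1 + 2 + 3 + 4) / 10 = 29/10.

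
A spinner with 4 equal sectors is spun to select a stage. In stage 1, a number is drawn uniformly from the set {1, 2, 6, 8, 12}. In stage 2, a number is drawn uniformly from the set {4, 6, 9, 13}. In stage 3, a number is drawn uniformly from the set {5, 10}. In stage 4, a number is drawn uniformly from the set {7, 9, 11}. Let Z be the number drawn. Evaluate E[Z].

303/40

E[Z | stage 1] = (1+2+6+8+12)/5 = 29/5.
E[Z | stage 2] = (4+6+9+13)/4 = 8.
E[Z | stage 3] = (5+10)/2 = 15/2.
E[Z | stage 4] = (7+9+11)/3 = 9.
By the law of total expectation,
E[Z] = (1/4)·(29/5) + (1/4)·(8) + (1/4)·(15/2) + (1/4)·(9) = 303/40.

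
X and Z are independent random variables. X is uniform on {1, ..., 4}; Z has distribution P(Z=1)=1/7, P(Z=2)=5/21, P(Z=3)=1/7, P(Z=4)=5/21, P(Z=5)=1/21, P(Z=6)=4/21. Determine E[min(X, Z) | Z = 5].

5/2

P(Z = 5) = 1/21.
Summing min(X,Z)·P(x,y) over outcomes with Z = 5 gives 5/42.
E[min(X, Z) | Z = 5] = (5/42) / (1/21) = 5/2.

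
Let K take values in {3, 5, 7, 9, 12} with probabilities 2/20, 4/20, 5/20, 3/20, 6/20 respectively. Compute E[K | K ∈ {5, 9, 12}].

119/13

P(K ∈ {5, 9, 12}) = 13/20.
Σ over the event: 5·1/5 + 9·3/20 + 12·3/10 = 119/20.
E[K | K ∈ {5, 9, 12}] = (119/20) / (13/20) = 119/13.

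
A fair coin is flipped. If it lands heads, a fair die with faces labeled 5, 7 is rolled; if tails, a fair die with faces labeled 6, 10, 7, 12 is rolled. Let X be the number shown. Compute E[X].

E[X | heads] = (5+7)/2 = 6.
E[X | tails] = (6+10+7+12)/4 = 35/4.
By the law of total expectation,
E[X] = (1/2)·(6) + (1/2)·(35/4) = 59/8.

59/8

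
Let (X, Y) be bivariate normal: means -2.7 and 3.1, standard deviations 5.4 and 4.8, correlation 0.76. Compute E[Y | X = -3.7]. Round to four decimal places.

2.4244

For a bivariate normal, E[Y | X=x] = μ_Y + ρ·(σ_Y/σ_X)·(x − μ_X).
E[Y | X=-3.7] = 3.1 + (0.76)·(4.8/5.4)·(-3.7 − (-2.7)) = 3.1 + (0.67556)·(-1) = 2.4244.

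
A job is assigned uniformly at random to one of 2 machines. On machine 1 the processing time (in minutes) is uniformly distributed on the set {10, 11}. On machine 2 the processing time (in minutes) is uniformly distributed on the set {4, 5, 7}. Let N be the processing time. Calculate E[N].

E[N | machine 1] = (10+11)/2 = 21/2.
E[N | machine 2] = (4+5+7)/3 = 16/3.
E[N] = (1/2)·(21/2) + (1/2)·(16/3) = 95/12.

95/12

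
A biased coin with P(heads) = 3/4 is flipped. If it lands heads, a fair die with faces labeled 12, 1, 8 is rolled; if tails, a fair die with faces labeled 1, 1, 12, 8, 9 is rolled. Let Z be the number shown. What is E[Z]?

34/5

E[Z | heads] = (12+1+8)/3 = 7.
E[Z | tails] = (1+1+12+8+9)/5 = 31/5.
By the law of total expectation,
E[Z] = (3/4)·(7) + (1/4)·(31/5) = 34/5.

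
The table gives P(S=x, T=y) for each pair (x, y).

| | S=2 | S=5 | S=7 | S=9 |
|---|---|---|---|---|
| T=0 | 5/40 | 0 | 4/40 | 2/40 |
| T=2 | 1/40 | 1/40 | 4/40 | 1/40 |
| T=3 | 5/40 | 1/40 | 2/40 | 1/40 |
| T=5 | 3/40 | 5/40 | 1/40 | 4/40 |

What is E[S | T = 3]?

38/9

P(T = 3) = 9/40.
Σ S·P over the event = 2·(5/40) + 5·(1/40) + 7·(2/40) + 9·(1/40) = 19/20.
E[S | T = 3] = (19/20) / (9/40) = 38/9.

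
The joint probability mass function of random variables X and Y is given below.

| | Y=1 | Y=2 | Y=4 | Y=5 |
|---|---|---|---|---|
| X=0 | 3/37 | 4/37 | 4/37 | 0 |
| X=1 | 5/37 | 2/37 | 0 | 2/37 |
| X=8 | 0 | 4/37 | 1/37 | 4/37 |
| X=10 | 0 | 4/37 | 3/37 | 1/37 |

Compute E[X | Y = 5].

44/7

P(Y = 5) = 7/37.
Σ X·P over the event = 1·(2/37) + 8·(4/37) + 10·(1/37) = 44/37.
E[X | Y = 5] = (44/37) / (7/37) = 44/7.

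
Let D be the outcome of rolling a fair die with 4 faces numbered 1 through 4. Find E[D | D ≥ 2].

3

Given D ≥ 2, D is equally likely to be any of {2, 3, 4}.
E[D | D ≥ 2] = (2 + 3 + 4) / 3 = 3.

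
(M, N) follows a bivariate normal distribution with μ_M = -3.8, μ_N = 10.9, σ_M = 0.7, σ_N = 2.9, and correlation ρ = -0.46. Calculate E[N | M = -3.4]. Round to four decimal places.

10.1377

For a bivariate normal, E[N | M=x] = μ_N + ρ·(σ_N/σ_M)·(x − μ_M).
E[N | M=-3.4] = 10.9 + (-0.46)·(2.9/0.7)·(-3.4 − (-3.8)) = 10.9 + (-1.9057)·(0.4) = 10.1377.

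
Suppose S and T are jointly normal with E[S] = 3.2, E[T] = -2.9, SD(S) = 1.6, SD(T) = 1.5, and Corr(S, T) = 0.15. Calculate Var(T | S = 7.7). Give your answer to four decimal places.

2.1994

For a bivariate normal, Var(T | S=x) = σ_T²(1 − ρ²).
Var(T | S=7.7) = (1.5)²·(1 − (0.15)²) = 2.25·0.9775 = 2.1994.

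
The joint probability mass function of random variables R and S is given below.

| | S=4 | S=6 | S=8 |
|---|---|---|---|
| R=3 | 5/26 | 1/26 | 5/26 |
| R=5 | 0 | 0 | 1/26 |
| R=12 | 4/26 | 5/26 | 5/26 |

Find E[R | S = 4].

P(S = 4) = 9/26.
Σ R·P over the event = 3·(5/26) + 12·(4/26) = 63/26.
E[R | S = 4] = (63/26) / (9/26) = 7.

7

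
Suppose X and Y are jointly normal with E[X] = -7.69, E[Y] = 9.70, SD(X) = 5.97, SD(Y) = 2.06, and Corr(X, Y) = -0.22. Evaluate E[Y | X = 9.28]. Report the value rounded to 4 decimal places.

8.4118

The regression of Y on X has slope ρ·σ_Y/σ_X and passes through (μ_X, μ_Y).
E[Y | X=9.28] = 9.70 + (-0.22)·(2.06/5.97)·(9.28 − (-7.69)) = 9.70 + (-0.075913)·(16.97) = 8.4118.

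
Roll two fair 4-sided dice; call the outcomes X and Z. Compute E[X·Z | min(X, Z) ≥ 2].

9

Outcomes with min(X, Z) ≥ 2: (2,2), (2,3), (2,4), (3,2), (3,3), (3,4), (4,2), (4,3), (4,4), each with probability 1/16.
E[X·Z | min(X, Z) ≥ 2] = (4 + 6 + 8 + 6 + 9 + 12 + 8 + 12 + 16) / 9 = 9.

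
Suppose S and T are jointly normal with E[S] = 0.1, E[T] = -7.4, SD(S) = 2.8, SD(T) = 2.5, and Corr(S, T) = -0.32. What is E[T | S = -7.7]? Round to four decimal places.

-5.1714

E[T | S=x] = μ_T + ρ(σ_T/σ_S)(x − μ_S) for jointly normal variables.
E[T | S=-7.7] = -7.4 + (-0.32)·(2.5/2.8)·(-7.7 − (0.1)) = -7.4 + (-0.285714)·(-7.8) = -5.1714.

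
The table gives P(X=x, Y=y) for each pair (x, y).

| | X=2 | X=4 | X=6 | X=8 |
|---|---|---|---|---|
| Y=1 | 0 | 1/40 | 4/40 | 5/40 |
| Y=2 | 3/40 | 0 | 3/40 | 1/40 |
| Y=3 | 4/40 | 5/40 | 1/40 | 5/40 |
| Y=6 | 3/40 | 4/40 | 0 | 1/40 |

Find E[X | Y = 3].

P(Y = 3) = 3/8.
Σ X·P over the event = 2·(4/40) + 4·(5/40) + 6·(1/40) + 8·(5/40) = 37/20.
E[X | Y = 3] = (37/20) / (3/8) = 74/15.

74/15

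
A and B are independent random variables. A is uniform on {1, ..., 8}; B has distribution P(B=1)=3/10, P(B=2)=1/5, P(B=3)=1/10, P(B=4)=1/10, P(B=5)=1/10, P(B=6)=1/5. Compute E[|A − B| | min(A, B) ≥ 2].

P(min(A, B) ≥ 2) = 49/80.
Summing |A−B|·P(x,y) over outcomes with min(A, B) ≥ 2 gives 109/80.
E[|A − B| | min(A, B) ≥ 2] = (109/80) / (49/80) = 109/49.

109/49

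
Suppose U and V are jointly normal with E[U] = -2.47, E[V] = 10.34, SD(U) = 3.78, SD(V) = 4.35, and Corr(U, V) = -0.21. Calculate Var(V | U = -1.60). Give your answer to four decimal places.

Var(V | U=x) = (1 − ρ²)·σ_V².
Var(V | U=-1.60) = (4.35)²·(1 − (-0.21)²) = 18.9225·0.9559 = 18.0880.

18.0880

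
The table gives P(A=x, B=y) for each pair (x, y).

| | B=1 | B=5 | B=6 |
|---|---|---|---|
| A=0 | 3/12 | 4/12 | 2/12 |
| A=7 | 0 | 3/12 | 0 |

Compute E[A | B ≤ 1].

0

P(B ≤ 1) = 1/4.
Summing A·P(A=x,B=y) over the conditioning event gives 0.
E[A | B ≤ 1] = (0) / (1/4) = 0.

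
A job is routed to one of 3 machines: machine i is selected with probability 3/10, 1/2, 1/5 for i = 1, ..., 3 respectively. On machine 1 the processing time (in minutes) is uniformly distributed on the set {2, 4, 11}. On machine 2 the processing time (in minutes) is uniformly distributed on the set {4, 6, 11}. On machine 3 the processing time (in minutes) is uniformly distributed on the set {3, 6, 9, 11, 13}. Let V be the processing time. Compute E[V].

172/25

E[V | machine 1] = (2+4+11)/3 = 17/3.
E[V | machine 2] = (4+6+11)/3 = 7.
E[V | machine 3] = (3+6+9+11+13)/5 = 42/5.
E[V] = (3/10)·(17/3) + (1/2)·(7) + (1/5)·(42/5) = 172/25.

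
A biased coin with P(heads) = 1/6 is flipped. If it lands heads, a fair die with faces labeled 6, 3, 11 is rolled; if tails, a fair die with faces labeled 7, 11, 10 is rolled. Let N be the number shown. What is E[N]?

E[N | heads] = (6+3+11)/3 = 20/3.
E[N | tails] = (7+11+10)/3 = 28/3.
E[N] = (1/6)·(20/3) + (5/6)·(28/3) = 80/9.

80/9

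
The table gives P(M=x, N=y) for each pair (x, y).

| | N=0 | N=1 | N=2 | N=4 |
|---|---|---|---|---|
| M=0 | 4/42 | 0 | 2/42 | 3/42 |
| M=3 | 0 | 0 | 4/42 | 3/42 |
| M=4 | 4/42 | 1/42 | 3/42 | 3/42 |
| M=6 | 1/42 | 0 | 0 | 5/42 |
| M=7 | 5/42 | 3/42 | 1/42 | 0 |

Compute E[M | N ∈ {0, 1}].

41/9

P(N ∈ {0, 1}) = 3/7.
Σ M·P over the event = 0·(4/42) + 4·(4/42) + 4·(1/42) + 6·(1/42) + 7·(5/42) + 7·(3/42) = 41/21.
E[M | N ∈ {0, 1}] = (41/21) / (3/7) = 41/9.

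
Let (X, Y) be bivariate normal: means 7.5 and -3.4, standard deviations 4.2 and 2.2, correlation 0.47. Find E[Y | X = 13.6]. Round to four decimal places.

-1.8982

The regression of Y on X has slope ρ·σ_Y/σ_X and passes through (μ_X, μ_Y).
E[Y | X=13.6] = -3.4 + (0.47)·(2.2/4.2)·(13.6 − (7.5)) = -3.4 + (0.24619)·(6.1) = -1.8982.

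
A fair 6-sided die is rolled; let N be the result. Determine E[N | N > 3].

5

Given N > 3, N is equally likely to be any of {4, 5, 6}.
E[N | N > 3] = (4 + 5 + 6) / 3 = 5.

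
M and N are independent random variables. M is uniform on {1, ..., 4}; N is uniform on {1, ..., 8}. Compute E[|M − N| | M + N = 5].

2

Outcomes with M + N = 5: (1,4), (2,3), (3,2), (4,1), each with probability 1/32.
E[|M − N| | M + N = 5] = (3 + 1 + 1 + 3) / 4 = 2.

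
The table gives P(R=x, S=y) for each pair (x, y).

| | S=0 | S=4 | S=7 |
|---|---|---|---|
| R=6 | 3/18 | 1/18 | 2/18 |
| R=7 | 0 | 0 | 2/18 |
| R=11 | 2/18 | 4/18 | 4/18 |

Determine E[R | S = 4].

10

P(S = 4) = 5/18.
Summing R·P(R=x,S=y) over the conditioning event gives 25/9.
E[R | S = 4] = (25/9) / (5/18) = 10.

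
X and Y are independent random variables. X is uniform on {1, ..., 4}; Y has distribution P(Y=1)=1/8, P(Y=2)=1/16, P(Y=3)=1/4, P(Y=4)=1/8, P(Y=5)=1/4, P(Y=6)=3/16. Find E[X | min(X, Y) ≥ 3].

P(min(X, Y) ≥ 3) = 13/32.
Summing X·P(x,y) over outcomes with min(X, Y) ≥ 3 gives 91/64.
E[X | min(X, Y) ≥ 3] = (91/64) / (13/32) = 7/2.

7/2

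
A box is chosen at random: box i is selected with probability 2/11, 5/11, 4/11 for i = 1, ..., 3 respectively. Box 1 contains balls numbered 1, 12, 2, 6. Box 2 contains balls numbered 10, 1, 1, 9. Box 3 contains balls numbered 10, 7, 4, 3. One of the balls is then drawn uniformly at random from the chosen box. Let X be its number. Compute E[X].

E[X | box 1] = (1+12+2+6)/4 = 21/4.
E[X | box 2] = (10+1+1+9)/4 = 21/4.
E[X | box 3] = (10+7+4+3)/4 = 6.
E[X] = (2/11)·(21/4) + (5/11)·(21/4) + (4/11)·(6) = 243/44.

243/44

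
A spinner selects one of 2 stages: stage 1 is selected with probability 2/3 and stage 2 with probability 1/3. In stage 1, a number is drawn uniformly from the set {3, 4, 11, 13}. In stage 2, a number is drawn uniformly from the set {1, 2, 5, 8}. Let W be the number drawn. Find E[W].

13/2

E[W | stage 1] = (3+4+11+13)/4 = 31/4.
E[W | stage 2] = (1+2+5+8)/4 = 4.
By the law of total expectation,
E[W] = (2/3)·(31/4) + (1/3)·(4) = 13/2.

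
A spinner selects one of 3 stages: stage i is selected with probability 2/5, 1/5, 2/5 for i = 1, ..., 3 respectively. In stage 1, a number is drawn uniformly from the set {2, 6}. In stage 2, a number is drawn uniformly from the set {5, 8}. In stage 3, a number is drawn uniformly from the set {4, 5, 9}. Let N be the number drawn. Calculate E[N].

E[N | stage 1] = (2+6)/2 = 4.
E[N | stage 2] = (5+8)/2 = 13/2.
E[N | stage 3] = (4+5+9)/3 = 6.
E[N] = (2/5)·(4) + (1/5)·(13/2) + (2/5)·(6) = 53/10.

53/10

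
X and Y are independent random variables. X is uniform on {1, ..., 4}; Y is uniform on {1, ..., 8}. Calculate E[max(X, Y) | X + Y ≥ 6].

127/22

P(X + Y ≥ 6) = 11/16.
Summing max(X,Y)·P(x,y) over outcomes with X + Y ≥ 6 gives 127/32.
E[max(X, Y) | X + Y ≥ 6] = (127/32) / (11/16) = 127/22.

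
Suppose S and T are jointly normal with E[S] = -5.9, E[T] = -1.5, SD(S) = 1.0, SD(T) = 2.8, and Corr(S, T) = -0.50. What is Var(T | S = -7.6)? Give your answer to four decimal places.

For a bivariate normal, Var(T | S=x) = σ_T²(1 − ρ²).
Var(T | S=-7.6) = (2.8)²·(1 − (-0.50)²) = 7.84·0.75 = 5.8800.

5.8800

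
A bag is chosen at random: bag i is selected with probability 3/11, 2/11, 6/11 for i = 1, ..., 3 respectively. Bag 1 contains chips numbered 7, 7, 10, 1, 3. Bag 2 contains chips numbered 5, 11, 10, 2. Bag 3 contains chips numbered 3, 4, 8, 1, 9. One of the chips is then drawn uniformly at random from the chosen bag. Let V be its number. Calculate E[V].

304/55

E[V | bag 1] = (7+7+10+1+3)/5 = 28/5.
E[V | bag 2] = (5+11+10+2)/4 = 7.
E[V | bag 3] = (3+4+8+1+9)/5 = 5.
E[V] = (3/11)·(28/5) + (2/11)·(7) + (6/11)·(5) = 304/55.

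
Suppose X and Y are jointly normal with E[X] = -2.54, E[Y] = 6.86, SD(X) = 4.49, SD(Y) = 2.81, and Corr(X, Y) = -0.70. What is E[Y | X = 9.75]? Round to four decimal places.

1.4759

For a bivariate normal, E[Y | X=x] = μ_Y + ρ·(σ_Y/σ_X)·(x − μ_X).
E[Y | X=9.75] = 6.86 + (-0.70)·(2.81/4.49)·(9.75 − (-2.54)) = 6.86 + (-0.438085)·(12.29) = 1.4759.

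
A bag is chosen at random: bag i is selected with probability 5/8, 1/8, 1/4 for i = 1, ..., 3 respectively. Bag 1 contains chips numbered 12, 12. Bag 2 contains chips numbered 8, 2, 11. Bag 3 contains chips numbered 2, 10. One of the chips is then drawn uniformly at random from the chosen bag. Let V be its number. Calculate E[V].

79/8

E[V | bag 1] = (12+12)/2 = 12.
E[V | bag 2] = (8+2+11)/3 = 7.
E[V | bag 3] = (2+10)/2 = 6.
By the law of total expectation,
E[V] = (5/8)·(12) + (1/8)·(7) + (1/4)·(6) = 79/8.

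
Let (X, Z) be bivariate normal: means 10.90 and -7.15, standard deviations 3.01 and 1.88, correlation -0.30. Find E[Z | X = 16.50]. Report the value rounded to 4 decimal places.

-8.1993

The regression of Z on X has slope ρ·σ_Z/σ_X and passes through (μ_X, μ_Z).
E[Z | X=16.50] = -7.15 + (-0.30)·(1.88/3.01)·(16.50 − (10.90)) = -7.15 + (-0.18738)·(5.6) = -8.1993.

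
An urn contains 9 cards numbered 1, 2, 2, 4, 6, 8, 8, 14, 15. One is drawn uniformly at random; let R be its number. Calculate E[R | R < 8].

P(R < 8) = 5/9.
Σ over the event: 1·1/9 + 2·2/9 + 4·1/9 + 6·1/9 = 5/3.
E[R | R < 8] = (5/3) / (5/9) = 3.

3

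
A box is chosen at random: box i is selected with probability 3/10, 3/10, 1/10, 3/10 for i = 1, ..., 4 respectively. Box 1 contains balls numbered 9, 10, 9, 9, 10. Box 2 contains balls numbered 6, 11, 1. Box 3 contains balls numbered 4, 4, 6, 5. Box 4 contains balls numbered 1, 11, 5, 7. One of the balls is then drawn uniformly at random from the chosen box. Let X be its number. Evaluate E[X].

1379/200

E[X | box 1] = (9+10+9+9+10)/5 = 47/5.
E[X | box 2] = (6+11+1)/3 = 6.
E[X | box 3] = (4+4+6+5)/4 = 19/4.
E[X | box 4] = (1+11+5+7)/4 = 6.
E[X] = (3/10)·(47/5) + (3/10)·(6) + (1/10)·(19/4) + (3/10)·(6) = 1379/200.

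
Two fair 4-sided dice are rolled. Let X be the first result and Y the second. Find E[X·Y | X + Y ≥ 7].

Outcomes with X + Y ≥ 7: (3,4), (4,3), (4,4), each with probability 1/16.
E[X·Y | X + Y ≥ 7] = (12 + 12 + 16) / 3 = 40/3.

40/3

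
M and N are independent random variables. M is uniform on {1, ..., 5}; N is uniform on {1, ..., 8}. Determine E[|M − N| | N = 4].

P(N = 4) = 1/8.
Summing |M−N|·P(x,y) over outcomes with N = 4 gives 7/40.
E[|M − N| | N = 4] = (7/40) / (1/8) = 7/5.

7/5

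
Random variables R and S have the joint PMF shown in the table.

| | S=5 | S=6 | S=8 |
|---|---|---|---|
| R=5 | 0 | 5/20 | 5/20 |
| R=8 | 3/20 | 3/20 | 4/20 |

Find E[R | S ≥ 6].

106/17

P(S ≥ 6) = 17/20.
Σ R·P over the event = 5·(5/20) + 5·(5/20) + 8·(3/20) + 8·(4/20) = 53/10.
E[R | S ≥ 6] = (53/10) / (17/20) = 106/17.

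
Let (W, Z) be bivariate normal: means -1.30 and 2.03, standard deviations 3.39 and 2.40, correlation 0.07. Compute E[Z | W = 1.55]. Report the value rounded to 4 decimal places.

For a bivariate normal, E[Z | W=x] = μ_Z + ρ·(σ_Z/σ_W)·(x − μ_W).
E[Z | W=1.55] = 2.03 + (0.07)·(2.40/3.39)·(1.55 − (-1.30)) = 2.03 + (0.049558)·(2.85) = 2.1712.

2.1712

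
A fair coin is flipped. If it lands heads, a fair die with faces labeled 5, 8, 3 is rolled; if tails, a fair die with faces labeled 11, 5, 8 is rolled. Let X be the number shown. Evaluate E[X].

20/3

E[X | heads] = (5+8+3)/3 = 16/3.
E[X | tails] = (11+5+8)/3 = 8.
E[X] = (1/2)·(16/3) + (1/2)·(8) = 20/3.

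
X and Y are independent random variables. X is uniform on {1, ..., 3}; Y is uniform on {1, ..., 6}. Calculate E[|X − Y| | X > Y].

4/3

Outcomes with X > Y: (2,1), (3,1), (3,2), each with probability 1/18.
E[|X − Y| | X > Y] = (1 + 2 + 1) / 3 = 4/3.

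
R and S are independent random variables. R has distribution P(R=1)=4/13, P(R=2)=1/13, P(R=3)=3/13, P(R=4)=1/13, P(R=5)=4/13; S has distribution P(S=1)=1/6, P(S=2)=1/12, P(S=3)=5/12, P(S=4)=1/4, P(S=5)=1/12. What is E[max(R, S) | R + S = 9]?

5

P(R + S = 9) = 1/12.
Summing max(R,S)·P(x,y) over outcomes with R + S = 9 gives 5/12.
E[max(R, S) | R + S = 9] = (5/12) / (1/12) = 5.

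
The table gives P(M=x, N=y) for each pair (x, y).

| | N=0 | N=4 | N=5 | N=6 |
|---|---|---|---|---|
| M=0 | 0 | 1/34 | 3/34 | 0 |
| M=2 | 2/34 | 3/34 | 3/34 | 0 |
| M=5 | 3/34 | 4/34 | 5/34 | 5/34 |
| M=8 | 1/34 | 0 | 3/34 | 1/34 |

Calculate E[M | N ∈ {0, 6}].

5

P(N ∈ {0, 6}) = 6/17.
Σ M·P over the event = 2·(2/34) + 5·(3/34) + 5·(5/34) + 8·(1/34) + 8·(1/34) = 30/17.
E[M | N ∈ {0, 6}] = (30/17) / (6/17) = 5.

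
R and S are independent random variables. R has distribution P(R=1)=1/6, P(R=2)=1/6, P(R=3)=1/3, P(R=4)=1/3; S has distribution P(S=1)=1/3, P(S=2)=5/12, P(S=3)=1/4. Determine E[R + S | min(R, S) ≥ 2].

P(min(R, S) ≥ 2) = 5/9.
Summing (R+S)·P(x,y) over outcomes with min(R, S) ≥ 2 gives 223/72.
E[R + S | min(R, S) ≥ 2] = (223/72) / (5/9) = 223/40.

223/40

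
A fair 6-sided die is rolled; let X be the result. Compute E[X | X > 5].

Given X > 5, X is equally likely to be any of {6}.
E[X | X > 5] = (6) / 1 = 6.

6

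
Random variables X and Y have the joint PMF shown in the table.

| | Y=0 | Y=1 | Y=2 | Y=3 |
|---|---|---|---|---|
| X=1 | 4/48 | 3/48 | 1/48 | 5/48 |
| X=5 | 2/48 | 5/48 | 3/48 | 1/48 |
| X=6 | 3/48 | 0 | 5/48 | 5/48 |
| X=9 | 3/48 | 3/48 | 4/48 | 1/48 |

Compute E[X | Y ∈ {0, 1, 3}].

P(Y ∈ {0, 1, 3}) = 35/48.
Summing X·P(X=x,Y=y) over the conditioning event gives 163/48.
E[X | Y ∈ {0, 1, 3}] = (163/48) / (35/48) = 163/35.

163/35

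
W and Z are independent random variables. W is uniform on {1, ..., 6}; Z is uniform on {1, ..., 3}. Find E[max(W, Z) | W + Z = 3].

P(W + Z = 3) = 1/9.
Summing max(W,Z)·P(x,y) over outcomes with W + Z = 3 gives 2/9.
E[max(W, Z) | W + Z = 3] = (2/9) / (1/9) = 2.

2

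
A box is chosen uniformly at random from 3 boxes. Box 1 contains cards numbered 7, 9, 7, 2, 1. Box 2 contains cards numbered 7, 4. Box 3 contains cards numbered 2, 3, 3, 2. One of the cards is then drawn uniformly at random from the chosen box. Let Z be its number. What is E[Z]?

22/5

E[Z | box 1] = (7+9+7+2+1)/5 = 26/5.
E[Z | box 2] = (7+4)/2 = 11/2.
E[Z | box 3] = (2+3+3+2)/4 = 5/2.
E[Z] = (1/3)·(26/5) + (1/3)·(11/2) + (1/3)·(5/2) = 22/5.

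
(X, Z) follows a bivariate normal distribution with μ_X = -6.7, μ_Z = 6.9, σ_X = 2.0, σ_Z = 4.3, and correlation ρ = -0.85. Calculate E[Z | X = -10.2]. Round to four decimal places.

For a bivariate normal, E[Z | X=x] = μ_Z + ρ·(σ_Z/σ_X)·(x − μ_X).
E[Z | X=-10.2] = 6.9 + (-0.85)·(4.3/2.0)·(-10.2 − (-6.7)) = 6.9 + (-1.8275)·(-3.5) = 13.2963.

13.2963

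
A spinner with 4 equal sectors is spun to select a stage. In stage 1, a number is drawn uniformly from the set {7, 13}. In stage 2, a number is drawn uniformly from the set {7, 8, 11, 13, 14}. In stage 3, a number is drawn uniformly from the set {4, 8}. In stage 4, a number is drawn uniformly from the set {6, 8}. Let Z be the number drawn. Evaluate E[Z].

E[Z | stage 1] = (7+13)/2 = 10.
E[Z | stage 2] = (7+8+11+13+14)/5 = 53/5.
E[Z | stage 3] = (4+8)/2 = 6.
E[Z | stage 4] = (6+8)/2 = 7.
E[Z] = (1/4)·(10) + (1/4)·(53/5) + (1/4)·(6) + (1/4)·(7) = 42/5.

42/5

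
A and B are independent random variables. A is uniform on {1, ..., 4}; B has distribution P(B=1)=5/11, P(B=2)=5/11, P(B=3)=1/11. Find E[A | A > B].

42/13

P(A > B) = 13/22.
Summing A·P(x,y) over outcomes with A > B gives 21/11.
E[A | A > B] = (21/11) / (13/22) = 42/13.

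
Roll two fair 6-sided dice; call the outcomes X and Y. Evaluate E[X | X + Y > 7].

14/3

P(X + Y > 7) = 5/12.
Summing X·P(x,y) over outcomes with X + Y > 7 gives 35/18.
E[X | X + Y > 7] = (35/18) / (5/12) = 14/3.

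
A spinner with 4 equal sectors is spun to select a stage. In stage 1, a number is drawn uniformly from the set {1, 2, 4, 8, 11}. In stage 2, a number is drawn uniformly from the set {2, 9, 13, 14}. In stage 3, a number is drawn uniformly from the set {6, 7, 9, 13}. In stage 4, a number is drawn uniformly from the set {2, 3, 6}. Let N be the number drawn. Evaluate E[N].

1627/240

E[N | stage 1] = (1+2+4+8+11)/5 = 26/5.
E[N | stage 2] = (2+9+13+14)/4 = 19/2.
E[N | stage 3] = (6+7+9+13)/4 = 35/4.
E[N | stage 4] = (2+3+6)/3 = 11/3.
E[N] = (1/4)·(26/5) + (1/4)·(19/2) + (1/4)·(35/4) + (1/4)·(11/3) = 1627/240.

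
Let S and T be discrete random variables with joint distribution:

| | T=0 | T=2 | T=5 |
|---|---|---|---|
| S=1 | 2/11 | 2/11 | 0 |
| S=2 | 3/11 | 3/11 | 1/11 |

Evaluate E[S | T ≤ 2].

P(T ≤ 2) = 10/11.
Σ S·P over the event = 1·(2/11) + 1·(2/11) + 2·(3/11) + 2·(3/11) = 16/11.
E[S | T ≤ 2] = (16/11) / (10/11) = 8/5.

8/5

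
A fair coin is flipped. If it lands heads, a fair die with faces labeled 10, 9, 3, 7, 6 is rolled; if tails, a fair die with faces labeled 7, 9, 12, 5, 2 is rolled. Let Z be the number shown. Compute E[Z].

E[Z | heads] = (10+9+3+7+6)/5 = 7.
E[Z | tails] = (7+9+12+5+2)/5 = 7.
By the law of total expectation,
E[Z] = (1/2)·(7) + (1/2)·(7) = 7.

7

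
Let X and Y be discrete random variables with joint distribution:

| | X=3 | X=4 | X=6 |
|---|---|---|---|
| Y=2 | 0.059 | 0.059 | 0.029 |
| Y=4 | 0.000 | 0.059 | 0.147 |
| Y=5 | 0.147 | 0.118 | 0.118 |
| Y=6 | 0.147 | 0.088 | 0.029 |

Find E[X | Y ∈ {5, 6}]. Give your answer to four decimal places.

P(Y ∈ {5, 6}) = 0.647.
Σ X·P over the event = 3·(0.147) + 3·(0.147) + 4·(0.118) + 4·(0.088) + 6·(0.118) + 6·(0.029) = 2.588.
E[X | Y ∈ {5, 6}] = (2.588) / (0.647) = 4.0000.

4.0000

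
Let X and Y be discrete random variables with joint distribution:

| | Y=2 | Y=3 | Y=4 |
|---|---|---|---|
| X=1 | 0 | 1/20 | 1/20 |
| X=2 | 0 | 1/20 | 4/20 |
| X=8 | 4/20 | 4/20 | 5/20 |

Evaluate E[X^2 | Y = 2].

64

P(Y = 2) = 1/5.
Σ X^2·P over the event = 64·(4/20) = 64/5.
E[X^2 | Y = 2] = (64/5) / (1/5) = 64.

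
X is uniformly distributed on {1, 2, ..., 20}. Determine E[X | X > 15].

18

Given X > 15, X is equally likely to be any of {16, 17, 18, 19, 20}.
E[X | X > 15] = (16 + 17 + 18 + 19 + 20) / 5 = 18.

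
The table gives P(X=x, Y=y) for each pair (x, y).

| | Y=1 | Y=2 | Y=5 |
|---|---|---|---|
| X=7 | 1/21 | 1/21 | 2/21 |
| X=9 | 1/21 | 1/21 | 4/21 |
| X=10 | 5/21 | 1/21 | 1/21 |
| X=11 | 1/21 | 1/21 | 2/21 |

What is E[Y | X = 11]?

13/4

P(X = 11) = 4/21.
Summing Y·P(X=x,Y=y) over the conditioning event gives 13/21.
E[Y | X = 11] = (13/21) / (4/21) = 13/4.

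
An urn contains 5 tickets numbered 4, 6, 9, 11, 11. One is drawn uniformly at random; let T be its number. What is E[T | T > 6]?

31/3

P(T > 6) = 3/5.
Σ over the event: 9·1/5 + 11·2/5 = 31/5.
E[T | T > 6] = (31/5) / (3/5) = 31/3.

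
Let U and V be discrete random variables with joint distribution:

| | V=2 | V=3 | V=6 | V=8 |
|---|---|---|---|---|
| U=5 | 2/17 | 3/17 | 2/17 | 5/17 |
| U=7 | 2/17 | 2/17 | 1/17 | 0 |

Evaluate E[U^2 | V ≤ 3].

107/3

P(V ≤ 3) = 9/17.
Σ U^2·P over the event = 25·(2/17) + 25·(3/17) + 49·(2/17) + 49·(2/17) = 321/17.
E[U^2 | V ≤ 3] = (321/17) / (9/17) = 107/3.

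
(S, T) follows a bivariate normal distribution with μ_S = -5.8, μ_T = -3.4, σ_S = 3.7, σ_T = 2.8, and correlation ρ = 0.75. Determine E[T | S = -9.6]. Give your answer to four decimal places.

-5.5568

The regression of T on S has slope ρ·σ_T/σ_S and passes through (μ_S, μ_T).
E[T | S=-9.6] = -3.4 + (0.75)·(2.8/3.7)·(-9.6 − (-5.8)) = -3.4 + (0.56757)·(-3.8) = -5.5568.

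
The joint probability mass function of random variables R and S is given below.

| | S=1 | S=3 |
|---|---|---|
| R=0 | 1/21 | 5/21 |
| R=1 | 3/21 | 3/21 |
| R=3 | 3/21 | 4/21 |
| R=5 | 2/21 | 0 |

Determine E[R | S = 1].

22/9

P(S = 1) = 3/7.
Summing R·P(R=x,S=y) over the conditioning event gives 22/21.
E[R | S = 1] = (22/21) / (3/7) = 22/9.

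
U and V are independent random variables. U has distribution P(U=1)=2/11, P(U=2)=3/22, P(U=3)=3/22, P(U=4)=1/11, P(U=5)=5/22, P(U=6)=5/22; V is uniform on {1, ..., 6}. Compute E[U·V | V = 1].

P(V = 1) = 1/6.
Summing UV·P(x,y) over outcomes with V = 1 gives 41/66.
E[U·V | V = 1] = (41/66) / (1/6) = 41/11.

41/11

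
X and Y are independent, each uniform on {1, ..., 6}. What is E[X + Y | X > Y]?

7

P(X > Y) = 5/12.
Summing (X+Y)·P(x,y) over outcomes with X > Y gives 35/12.
E[X + Y | X > Y] = (35/12) / (5/12) = 7.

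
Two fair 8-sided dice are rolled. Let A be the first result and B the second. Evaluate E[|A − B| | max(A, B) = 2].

2/3

Outcomes with max(A, B) = 2: (1,2), (2,1), (2,2), each with probability 1/64.
E[|A − B| | max(A, B) = 2] = (1 + 1 + 0) / 3 = 2/3.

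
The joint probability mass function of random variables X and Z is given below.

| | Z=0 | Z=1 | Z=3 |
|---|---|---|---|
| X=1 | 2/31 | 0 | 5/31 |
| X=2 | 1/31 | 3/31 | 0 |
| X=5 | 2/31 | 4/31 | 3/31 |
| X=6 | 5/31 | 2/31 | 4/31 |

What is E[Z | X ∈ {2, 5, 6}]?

5/4

P(X ∈ {2, 5, 6}) = 24/31.
Σ Z·P over the event = 0·(1/31) + 1·(3/31) + 0·(2/31) + 1·(4/31) + 3·(3/31) + 0·(5/31) + 1·(2/31) + 3·(4/31) = 30/31.
E[Z | X ∈ {2, 5, 6}] = (30/31) / (24/31) = 5/4.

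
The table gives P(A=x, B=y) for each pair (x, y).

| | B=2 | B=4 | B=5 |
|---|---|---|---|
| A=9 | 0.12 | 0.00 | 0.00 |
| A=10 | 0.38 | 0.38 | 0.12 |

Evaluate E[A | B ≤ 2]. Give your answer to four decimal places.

9.7600

P(B ≤ 2) = 0.50.
Σ A·P over the event = 9·(0.12) + 10·(0.38) = 4.88.
E[A | B ≤ 2] = (4.88) / (0.50) = 9.7600.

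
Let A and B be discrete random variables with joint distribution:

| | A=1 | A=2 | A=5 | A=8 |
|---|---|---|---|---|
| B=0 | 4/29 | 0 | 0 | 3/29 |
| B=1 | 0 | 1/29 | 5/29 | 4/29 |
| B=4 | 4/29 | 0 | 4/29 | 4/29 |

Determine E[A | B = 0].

P(B = 0) = 7/29.
Σ A·P over the event = 1·(4/29) + 8·(3/29) = 28/29.
E[A | B = 0] = (28/29) / (7/29) = 4.

4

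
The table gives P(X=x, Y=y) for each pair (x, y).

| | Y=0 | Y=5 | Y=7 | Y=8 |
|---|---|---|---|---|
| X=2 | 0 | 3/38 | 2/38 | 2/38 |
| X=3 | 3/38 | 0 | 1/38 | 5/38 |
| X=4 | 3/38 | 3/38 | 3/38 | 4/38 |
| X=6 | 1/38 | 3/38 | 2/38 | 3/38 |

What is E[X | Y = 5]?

P(Y = 5) = 9/38.
Σ X·P over the event = 2·(3/38) + 4·(3/38) + 6·(3/38) = 18/19.
E[X | Y = 5] = (18/19) / (9/38) = 4.

4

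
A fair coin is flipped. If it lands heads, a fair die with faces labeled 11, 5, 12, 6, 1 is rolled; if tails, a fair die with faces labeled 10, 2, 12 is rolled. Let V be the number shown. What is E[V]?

15/2

E[V | heads] = (11+5+12+6+1)/5 = 7.
E[V | tails] = (10+2+12)/3 = 8.
By the law of total expectation,
E[V] = (1/2)·(7) + (1/2)·(8) = 15/2.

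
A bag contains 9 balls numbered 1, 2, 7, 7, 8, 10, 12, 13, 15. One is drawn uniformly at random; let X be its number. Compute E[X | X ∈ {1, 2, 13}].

16/3

P(X ∈ {1, 2, 13}) = 1/3.
Σ over the event: 1·1/9 + 2·1/9 + 13·1/9 = 16/9.
E[X | X ∈ {1, 2, 13}] = (16/9) / (1/3) = 16/3.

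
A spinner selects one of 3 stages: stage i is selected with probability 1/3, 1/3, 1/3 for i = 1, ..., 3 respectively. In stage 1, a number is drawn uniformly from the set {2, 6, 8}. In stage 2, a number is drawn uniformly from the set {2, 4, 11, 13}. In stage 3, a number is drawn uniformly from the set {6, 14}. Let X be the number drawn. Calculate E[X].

137/18

E[X | stage 1] = (2+6+8)/3 = 16/3.
E[X | stage 2] = (2+4+11+13)/4 = 15/2.
E[X | stage 3] = (6+14)/2 = 10.
E[X] = (1/3)·(16/3) + (1/3)·(15/2) + (1/3)·(10) = 137/18.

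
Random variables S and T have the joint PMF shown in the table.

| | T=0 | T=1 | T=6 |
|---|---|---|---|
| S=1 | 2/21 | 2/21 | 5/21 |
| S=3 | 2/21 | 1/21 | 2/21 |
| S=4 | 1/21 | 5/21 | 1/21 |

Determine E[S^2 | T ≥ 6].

39/8

P(T ≥ 6) = 8/21.
Σ S^2·P over the event = 1·(5/21) + 9·(2/21) + 16·(1/21) = 13/7.
E[S^2 | T ≥ 6] = (13/7) / (8/21) = 39/8.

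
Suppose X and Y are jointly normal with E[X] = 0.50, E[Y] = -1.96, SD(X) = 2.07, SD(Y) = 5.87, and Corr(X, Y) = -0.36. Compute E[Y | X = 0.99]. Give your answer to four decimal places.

The regression of Y on X has slope ρ·σ_Y/σ_X and passes through (μ_X, μ_Y).
E[Y | X=0.99] = -1.96 + (-0.36)·(5.87/2.07)·(0.99 − (0.50)) = -1.96 + (-1.0209)·(0.49) = -2.4602.

-2.4602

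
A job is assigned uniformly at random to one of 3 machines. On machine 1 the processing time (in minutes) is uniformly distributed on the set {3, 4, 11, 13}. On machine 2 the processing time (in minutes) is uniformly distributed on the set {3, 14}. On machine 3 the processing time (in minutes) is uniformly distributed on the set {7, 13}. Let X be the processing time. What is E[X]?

35/4

E[X | machine 1] = (3+4+11+13)/4 = 31/4.
E[X | machine 2] = (3+14)/2 = 17/2.
E[X | machine 3] = (7+13)/2 = 10.
By the law of total expectation,
E[X] = (1/3)·(31/4) + (1/3)·(17/2) + (1/3)·(10) = 35/4.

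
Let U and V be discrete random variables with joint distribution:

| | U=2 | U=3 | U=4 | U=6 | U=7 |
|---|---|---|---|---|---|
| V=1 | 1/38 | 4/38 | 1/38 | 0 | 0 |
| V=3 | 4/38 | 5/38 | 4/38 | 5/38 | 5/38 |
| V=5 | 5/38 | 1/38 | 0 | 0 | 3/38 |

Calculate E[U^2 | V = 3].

550/23

P(V = 3) = 23/38.
Σ U^2·P over the event = 4·(4/38) + 9·(5/38) + 16·(4/38) + 36·(5/38) + 49·(5/38) = 275/19.
E[U^2 | V = 3] = (275/19) / (23/38) = 550/23.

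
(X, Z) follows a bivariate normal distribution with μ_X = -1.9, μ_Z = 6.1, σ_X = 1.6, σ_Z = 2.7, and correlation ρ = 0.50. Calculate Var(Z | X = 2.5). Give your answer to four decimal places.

For a bivariate normal, Var(Z | X=x) = σ_Z²(1 − ρ²).
Var(Z | X=2.5) = (2.7)²·(1 − (0.50)²) = 7.29·0.75 = 5.4675.

5.4675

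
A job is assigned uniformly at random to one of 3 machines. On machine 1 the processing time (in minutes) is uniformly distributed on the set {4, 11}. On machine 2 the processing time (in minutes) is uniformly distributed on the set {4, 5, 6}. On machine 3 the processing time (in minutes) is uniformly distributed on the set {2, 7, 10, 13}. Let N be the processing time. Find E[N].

41/6

E[N | machine 1] = (4+11)/2 = 15/2.
E[N | machine 2] = (4+5+6)/3 = 5.
E[N | machine 3] = (2+7+10+13)/4 = 8.
By the law of total expectation,
E[N] = (1/3)·(15/2) + (1/3)·(5) + (1/3)·(8) = 41/6.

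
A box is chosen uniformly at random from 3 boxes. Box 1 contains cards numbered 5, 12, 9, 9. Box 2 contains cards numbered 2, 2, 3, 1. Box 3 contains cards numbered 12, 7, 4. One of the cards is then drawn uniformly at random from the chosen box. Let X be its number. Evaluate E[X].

221/36

E[X | box 1] = (5+12+9+9)/4 = 35/4.
E[X | box 2] = (2+2+3+1)/4 = 2.
E[X | box 3] = (12+7+4)/3 = 23/3.
E[X] = (1/3)·(35/4) + (1/3)·(2) + (1/3)·(23/3) = 221/36.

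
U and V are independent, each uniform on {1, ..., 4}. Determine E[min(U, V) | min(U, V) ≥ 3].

13/4

Outcomes with min(U, V) ≥ 3: (3,3), (3,4), (4,3), (4,4), each with probability 1/16.
E[min(U, V) | min(U, V) ≥ 3] = (3 + 3 + 3 + 4) / 4 = 13/4.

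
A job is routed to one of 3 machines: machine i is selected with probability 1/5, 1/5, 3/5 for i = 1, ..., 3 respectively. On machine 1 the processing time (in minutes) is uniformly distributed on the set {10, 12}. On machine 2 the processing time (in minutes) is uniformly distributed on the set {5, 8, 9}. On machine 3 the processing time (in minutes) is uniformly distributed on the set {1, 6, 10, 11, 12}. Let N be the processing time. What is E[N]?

E[N | machine 1] = (10+12)/2 = 11.
E[N | machine 2] = (5+8+9)/3 = 22/3.
E[N | machine 3] = (1+6+10+11+12)/5 = 8.
By the law of total expectation,
E[N] = (1/5)·(11) + (1/5)·(22/3) + (3/5)·(8) = 127/15.

127/15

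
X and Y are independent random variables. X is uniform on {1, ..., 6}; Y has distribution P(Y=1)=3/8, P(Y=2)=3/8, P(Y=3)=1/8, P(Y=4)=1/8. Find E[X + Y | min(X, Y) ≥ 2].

P(min(X, Y) ≥ 2) = 25/48.
Summing (X+Y)·P(x,y) over outcomes with min(X, Y) ≥ 2 gives 55/16.
E[X + Y | min(X, Y) ≥ 2] = (55/16) / (25/48) = 33/5.

33/5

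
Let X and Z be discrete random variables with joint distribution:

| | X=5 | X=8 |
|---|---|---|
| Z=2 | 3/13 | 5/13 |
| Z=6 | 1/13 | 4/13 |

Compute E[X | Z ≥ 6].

37/5

P(Z ≥ 6) = 5/13.
Σ X·P over the event = 5·(1/13) + 8·(4/13) = 37/13.
E[X | Z ≥ 6] = (37/13) / (5/13) = 37/5.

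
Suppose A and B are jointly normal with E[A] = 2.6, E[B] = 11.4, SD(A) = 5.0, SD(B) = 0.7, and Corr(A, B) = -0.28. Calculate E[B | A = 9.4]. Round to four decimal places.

E[B | A=x] = μ_B + ρ(σ_B/σ_A)(x − μ_A) for jointly normal variables.
E[B | A=9.4] = 11.4 + (-0.28)·(0.7/5.0)·(9.4 − (2.6)) = 11.4 + (-0.0392)·(6.8) = 11.1334.

11.1334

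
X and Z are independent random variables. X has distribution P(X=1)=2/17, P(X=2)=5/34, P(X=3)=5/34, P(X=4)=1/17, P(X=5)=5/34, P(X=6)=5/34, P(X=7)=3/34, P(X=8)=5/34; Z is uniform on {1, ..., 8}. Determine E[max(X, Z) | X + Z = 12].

P(X + Z = 12) = 5/68.
Summing max(X,Z)·P(x,y) over outcomes with X + Z = 12 gives 71/136.
E[max(X, Z) | X + Z = 12] = (71/136) / (5/68) = 71/10.

71/10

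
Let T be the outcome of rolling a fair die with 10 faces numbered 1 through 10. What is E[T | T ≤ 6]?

7/2

Given T ≤ 6, T is equally likely to be any of {1, 2, 3, 4, 5, 6}.
E[T | T ≤ 6] = (1 + 2 + 3 + 4 + 5 + 6) / 6 = 7/2.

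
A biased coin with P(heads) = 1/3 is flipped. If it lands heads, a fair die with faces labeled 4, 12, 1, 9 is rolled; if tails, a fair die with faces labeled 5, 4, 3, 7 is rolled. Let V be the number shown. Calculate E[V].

E[V | heads] = (4+12+1+9)/4 = 13/2.
E[V | tails] = (5+4+3+7)/4 = 19/4.
By the law of total expectation,
E[V] = (1/3)·(13/2) + (2/3)·(19/4) = 16/3.

16/3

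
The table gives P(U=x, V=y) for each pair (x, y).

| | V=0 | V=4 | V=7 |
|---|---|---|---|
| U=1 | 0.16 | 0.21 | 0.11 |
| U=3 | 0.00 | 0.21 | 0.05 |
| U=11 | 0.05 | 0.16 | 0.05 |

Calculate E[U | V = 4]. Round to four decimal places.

4.4828

P(V = 4) = 0.58.
Summing U·P(U=x,V=y) over the conditioning event gives 2.60.
E[U | V = 4] = (2.60) / (0.58) = 4.4828.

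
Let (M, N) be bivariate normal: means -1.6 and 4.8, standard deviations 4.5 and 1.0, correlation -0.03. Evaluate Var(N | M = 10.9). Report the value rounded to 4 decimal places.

0.9991

For a bivariate normal, Var(N | M=x) = σ_N²(1 − ρ²).
Var(N | M=10.9) = (1.0)²·(1 − (-0.03)²) = 1·0.9991 = 0.9991.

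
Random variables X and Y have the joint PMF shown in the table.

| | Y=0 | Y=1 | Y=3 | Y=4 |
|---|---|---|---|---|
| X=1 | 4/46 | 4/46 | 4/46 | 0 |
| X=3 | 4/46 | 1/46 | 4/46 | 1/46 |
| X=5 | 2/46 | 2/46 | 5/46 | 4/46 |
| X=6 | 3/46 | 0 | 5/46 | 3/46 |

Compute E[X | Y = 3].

P(Y = 3) = 9/23.
Σ X·P over the event = 1·(4/46) + 3·(4/46) + 5·(5/46) + 6·(5/46) = 71/46.
E[X | Y = 3] = (71/46) / (9/23) = 71/18.

71/18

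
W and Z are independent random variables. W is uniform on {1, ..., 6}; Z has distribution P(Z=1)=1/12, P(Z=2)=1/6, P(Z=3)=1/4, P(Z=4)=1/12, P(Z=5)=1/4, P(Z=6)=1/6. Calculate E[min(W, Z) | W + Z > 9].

64/13

P(W + Z > 9) = 13/72.
Summing min(W,Z)·P(x,y) over outcomes with W + Z > 9 gives 8/9.
E[min(W, Z) | W + Z > 9] = (8/9) / (13/72) = 64/13.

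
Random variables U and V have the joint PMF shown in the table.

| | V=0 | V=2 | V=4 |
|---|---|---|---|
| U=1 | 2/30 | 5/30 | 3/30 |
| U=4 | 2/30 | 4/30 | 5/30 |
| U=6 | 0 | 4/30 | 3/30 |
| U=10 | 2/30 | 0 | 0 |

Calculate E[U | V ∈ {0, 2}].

P(V ∈ {0, 2}) = 19/30.
Σ U·P over the event = 1·(2/30) + 1·(5/30) + 4·(2/30) + 4·(4/30) + 6·(4/30) + 10·(2/30) = 5/2.
E[U | V ∈ {0, 2}] = (5/2) / (19/30) = 75/19.

75/19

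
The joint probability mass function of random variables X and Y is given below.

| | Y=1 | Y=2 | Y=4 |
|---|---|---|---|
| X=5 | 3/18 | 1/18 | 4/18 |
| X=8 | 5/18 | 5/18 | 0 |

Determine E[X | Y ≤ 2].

P(Y ≤ 2) = 7/9.
Σ X·P over the event = 5·(3/18) + 5·(1/18) + 8·(5/18) + 8·(5/18) = 50/9.
E[X | Y ≤ 2] = (50/9) / (7/9) = 50/7.

50/7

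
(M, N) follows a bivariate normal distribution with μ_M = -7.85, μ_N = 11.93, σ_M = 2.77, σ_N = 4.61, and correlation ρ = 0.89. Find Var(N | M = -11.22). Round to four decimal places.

4.4183

Var(N | M=x) = (1 − ρ²)·σ_N².
Var(N | M=-11.22) = (4.61)²·(1 − (0.89)²) = 21.2521·0.2079 = 4.4183.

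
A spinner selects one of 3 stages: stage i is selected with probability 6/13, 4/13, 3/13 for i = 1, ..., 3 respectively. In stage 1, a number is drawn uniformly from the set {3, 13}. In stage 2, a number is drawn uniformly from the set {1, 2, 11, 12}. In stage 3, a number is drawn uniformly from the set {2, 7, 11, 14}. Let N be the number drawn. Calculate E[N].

199/26

E[N | stage 1] = (3+13)/2 = 8.
E[N | stage 2] = (1+2+11+12)/4 = 13/2.
E[N | stage 3] = (2+7+11+14)/4 = 17/2.
By the law of total expectation,
E[N] = (6/13)·(8) + (4/13)·(13/2) + (3/13)·(17/2) = 199/26.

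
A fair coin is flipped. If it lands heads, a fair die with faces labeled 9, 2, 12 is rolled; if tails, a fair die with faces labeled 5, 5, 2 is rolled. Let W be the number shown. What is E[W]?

35/6

E[W | heads] = (9+2+12)/3 = 23/3.
E[W | tails] = (5+5+2)/3 = 4.
By the law of total expectation,
E[W] = (1/2)·(23/3) + (1/2)·(4) = 35/6.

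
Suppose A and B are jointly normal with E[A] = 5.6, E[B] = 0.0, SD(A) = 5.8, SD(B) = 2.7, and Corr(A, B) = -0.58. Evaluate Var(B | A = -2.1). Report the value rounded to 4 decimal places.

4.8376

Var(B | A=x) = (1 − ρ²)·σ_B².
Var(B | A=-2.1) = (2.7)²·(1 − (-0.58)²) = 7.29·0.6636 = 4.8376.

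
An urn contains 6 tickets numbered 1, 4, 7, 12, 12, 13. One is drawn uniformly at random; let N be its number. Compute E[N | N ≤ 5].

5/2

P(N ≤ 5) = 1/3.
Σ over the event: 1·1/6 + 4·1/6 = 5/6.
E[N | N ≤ 5] = (5/6) / (1/3) = 5/2.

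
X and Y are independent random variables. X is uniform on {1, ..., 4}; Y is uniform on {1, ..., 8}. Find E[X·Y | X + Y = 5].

5

Outcomes with X + Y = 5: (1,4), (2,3), (3,2), (4,1), each with probability 1/32.
E[X·Y | X + Y = 5] = (4 + 6 + 6 + 4) / 4 = 5.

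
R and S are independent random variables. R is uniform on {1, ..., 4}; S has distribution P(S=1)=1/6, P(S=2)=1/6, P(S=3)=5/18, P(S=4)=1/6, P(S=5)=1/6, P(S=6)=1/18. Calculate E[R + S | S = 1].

P(S = 1) = 1/6.
Summing (R+S)·P(x,y) over outcomes with S = 1 gives 7/12.
E[R + S | S = 1] = (7/12) / (1/6) = 7/2.

7/2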